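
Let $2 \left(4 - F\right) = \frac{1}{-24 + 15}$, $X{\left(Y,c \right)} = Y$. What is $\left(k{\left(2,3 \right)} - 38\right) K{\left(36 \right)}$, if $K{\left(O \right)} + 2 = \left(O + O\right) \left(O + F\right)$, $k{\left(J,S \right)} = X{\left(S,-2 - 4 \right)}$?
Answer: $-100870$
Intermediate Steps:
$k{\left(J,S \right)} = S$
$F = \frac{73}{18}$ ($F = 4 - \frac{1}{2 \left(-24 + 15\right)} = 4 - \frac{1}{2 \left(-9\right)} = 4 - - \frac{1}{18} = 4 + \frac{1}{18} = \frac{73}{18} \approx 4.0556$)
$K{\left(O \right)} = -2 + 2 O \left(\frac{73}{18} + O\right)$ ($K{\left(O \right)} = -2 + \left(O + O\right) \left(O + \frac{73}{18}\right) = -2 + 2 O \left(\frac{73}{18} + O\right)$)
$\left(k{\left(2,3 \right)} - 38\right) K{\left(36 \right)} = \left(3 - 38\right) \left(-2 + 2 \cdot 36^{2} + \frac{73}{9} \cdot 36\right) = \left(3 - 38\right) \left(-2 + 2 \cdot 1296 + 292\right) = - 35 \left(-2 + 2592 + 292\right) = \left(-35\right) 2882 = -100870$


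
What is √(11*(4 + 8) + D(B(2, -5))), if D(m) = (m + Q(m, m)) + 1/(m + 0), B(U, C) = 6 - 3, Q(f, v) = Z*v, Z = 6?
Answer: 2*√345/3 ≈ 12.383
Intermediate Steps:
Q(f, v) = 6*v
B(U, C) = 3
D(m) = 1/m + 7*m (D(m) = (m + 6*m) + 1/(m + 0) = 7*m + 1/m = 1/m + 7*m)
√(11*(4 + 8) + D(B(2, -5))) = √(11*(4 + 8) + (1/3 + 7*3)) = √(11*12 + (⅓ + 21)) = √(132 + 64/3) = √(460/3) = 2*√345/3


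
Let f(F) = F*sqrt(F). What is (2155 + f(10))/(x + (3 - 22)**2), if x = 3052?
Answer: 2155/3413 + 10*sqrt(10)/3413 ≈ 0.64067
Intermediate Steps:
f(F) = F**(3/2)
(2155 + f(10))/(x + (3 - 22)**2) = (2155 + 10**(3/2))/(3052 + (3 - 22)**2) = (2155 + 10*sqrt(10))/(3052 + (-19)**2) = (2155 + 10*sqrt(10))/(3052 + 361) = (2155 + 10*sqrt(10))/3413 = (2155 + 10*sqrt(10))*(1/3413) = 2155/3413 + 10*sqrt(10)/3413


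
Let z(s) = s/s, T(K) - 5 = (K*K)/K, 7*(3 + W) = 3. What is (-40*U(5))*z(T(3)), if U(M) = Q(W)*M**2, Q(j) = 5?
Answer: -5000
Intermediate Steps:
W = -18/7 (W = -3 + (1/7)*3 = -3 + 3/7 = -18/7 ≈ -2.5714)
U(M) = 5*M**2
T(K) = 5 + K (T(K) = 5 + (K*K)/K = 5 + K**2/K = 5 + K)
z(s) = 1
(-40*U(5))*z(T(3)) = -200*5**2*1 = -200*25*1 = -40*125*1 = -5000*1 = -5000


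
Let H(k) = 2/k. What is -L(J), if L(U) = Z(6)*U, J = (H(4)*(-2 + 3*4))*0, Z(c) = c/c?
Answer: 0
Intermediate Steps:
Z(c) = 1
J = 0 (J = ((2/4)*(-2 + 3*4))*0 = ((2*(1/4))*(-2 + 12))*0 = ((1/2)*10)*0 = 5*0 = 0)
L(U) = U (L(U) = 1*U = U)
-L(J) = -1*0 = 0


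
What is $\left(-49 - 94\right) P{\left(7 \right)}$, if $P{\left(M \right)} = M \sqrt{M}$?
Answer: $- 1001 \sqrt{7} \approx -2648.4$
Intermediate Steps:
$P{\left(M \right)} = M^{\frac{3}{2}}$
$\left(-49 - 94\right) P{\left(7 \right)} = \left(-49 - 94\right) 7^{\frac{3}{2}} = - 143 \cdot 7 \sqrt{7} = - 1001 \sqrt{7}$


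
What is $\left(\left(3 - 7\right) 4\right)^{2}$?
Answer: $256$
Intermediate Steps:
$\left(\left(3 - 7\right) 4\right)^{2} = \left(\left(-4\right) 4\right)^{2} = \left(-16\right)^{2} = 256$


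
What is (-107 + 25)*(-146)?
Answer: 11972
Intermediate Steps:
(-107 + 25)*(-146) = -82*(-146) = 11972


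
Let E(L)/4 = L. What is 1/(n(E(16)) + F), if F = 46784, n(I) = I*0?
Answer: 1/46784 ≈ 2.1375e-5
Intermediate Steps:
E(L) = 4*L
n(I) = 0
1/(n(E(16)) + F) = 1/(0 + 46784) = 1/46784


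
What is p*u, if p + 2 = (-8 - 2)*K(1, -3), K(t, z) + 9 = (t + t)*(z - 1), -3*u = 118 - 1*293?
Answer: 9800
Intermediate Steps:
u = 175/3 (u = -(118 - 1*293)/3 = -(118 - 293)/3 = -⅓*(-175) = 175/3 ≈ 58.333)
K(t, z) = -9 + 2*t*(-1 + z) (K(t, z) = -9 + (t + t)*(z - 1) = -9 + (2*t)*(-1 + z) = -9 + 2*t*(-1 + z))
p = 168 (p = -2 + (-8 - 2)*(-9 - 2*1 + 2*1*(-3)) = -2 - 10*(-9 - 2 - 6) = -2 - 10*(-17) = -2 + 170 = 168)
p*u = 168*(175/3) = 9800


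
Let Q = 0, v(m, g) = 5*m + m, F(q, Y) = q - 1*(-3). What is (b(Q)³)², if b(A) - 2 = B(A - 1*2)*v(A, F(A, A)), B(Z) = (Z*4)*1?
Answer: 64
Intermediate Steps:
F(q, Y) = 3 + q (F(q, Y) = q + 3 = 3 + q)
B(Z) = 4*Z (B(Z) = (4*Z)*1 = 4*Z)
v(m, g) = 6*m
b(A) = 2 + 6*A*(-8 + 4*A) (b(A) = 2 + (4*(A - 1*2))*(6*A) = 2 + (4*(A - 2))*(6*A) = 2 + (4*(-2 + A))*(6*A) = 2 + (-8 + 4*A)*(6*A) = 2 + 6*A*(-8 + 4*A))
(b(Q)³)² = ((2 + 24*0*(-2 + 0))³)² = ((2 + 24*0*(-2))³)² = ((2 + 0)³)² = (2³)² = 8² = 64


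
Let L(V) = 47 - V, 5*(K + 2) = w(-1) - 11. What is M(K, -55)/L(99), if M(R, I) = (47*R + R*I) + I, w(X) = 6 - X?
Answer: 163/260 ≈ 0.62692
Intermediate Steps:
K = -14/5 (K = -2 + ((6 - 1*(-1)) - 11)/5 = -2 + ((6 + 1) - 11)/5 = -2 + (7 - 11)/5 = -2 + (⅕)*(-4) = -2 - ⅘ = -14/5 ≈ -2.8000)
M(R, I) = I + 47*R + I*R (M(R, I) = (47*R + I*R) + I = I + 47*R + I*R)
M(K, -55)/L(99) = (-55 + 47*(-14/5) - 55*(-14/5))/(47 - 1*99) = (-55 - 658/5 + 154)/(47 - 99) = -163/5/(-52) = -163/5*(-1/52) = 163/260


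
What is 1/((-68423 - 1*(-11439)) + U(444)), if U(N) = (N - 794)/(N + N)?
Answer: -444/25301071 ≈ -1.7549e-5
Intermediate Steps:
U(N) = (-794 + N)/(2*N) (U(N) = (-794 + N)/((2*N)) = (-794 + N)*(1/(2*N)) = (-794 + N)/(2*N))
1/((-68423 - 1*(-11439)) + U(444)) = 1/((-68423 - 1*(-11439)) + (1/2)*(-794 + 444)/444) = 1/((-68423 + 11439) + (1/2)*(1/444)*(-350)) = 1/(-56984 - 175/444) = 1/(-25301071/444) = -444/25301071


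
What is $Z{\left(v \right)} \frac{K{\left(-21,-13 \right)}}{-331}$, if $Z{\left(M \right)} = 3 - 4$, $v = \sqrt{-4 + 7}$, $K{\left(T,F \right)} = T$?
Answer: $- \frac{21}{331} \approx -0.063444$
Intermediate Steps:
$v = \sqrt{3} \approx 1.732$
$Z{\left(M \right)} = -1$
$Z{\left(v \right)} \frac{K{\left(-21,-13 \right)}}{-331} = - \frac{-21}{-331} = - \frac{\left(-21\right) \left(-1\right)}{331} = \left(-1\right) \frac{21}{331} = - \frac{21}{331}$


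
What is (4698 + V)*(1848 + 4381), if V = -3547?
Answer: 7169579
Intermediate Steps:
(4698 + V)*(1848 + 4381) = (4698 - 3547)*(1848 + 4381) = 1151*6229 = 7169579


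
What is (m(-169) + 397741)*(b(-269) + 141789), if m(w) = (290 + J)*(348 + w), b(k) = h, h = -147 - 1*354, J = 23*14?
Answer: 71673848232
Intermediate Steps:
J = 322
h = -501 (h = -147 - 354 = -501)
b(k) = -501
m(w) = 212976 + 612*w (m(w) = (290 + 322)*(348 + w) = 612*(348 + w) = 212976 + 612*w)
(m(-169) + 397741)*(b(-269) + 141789) = ((212976 + 612*(-169)) + 397741)*(-501 + 141789) = ((212976 - 103428) + 397741)*141288 = (109548 + 397741)*141288 = 507289*141288 = 71673848232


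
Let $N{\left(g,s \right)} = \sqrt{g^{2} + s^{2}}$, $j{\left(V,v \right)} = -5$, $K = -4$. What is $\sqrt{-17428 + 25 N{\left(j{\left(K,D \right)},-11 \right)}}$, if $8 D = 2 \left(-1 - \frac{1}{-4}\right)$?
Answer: $\sqrt{-17428 + 25 \sqrt{146}} \approx 130.87 i$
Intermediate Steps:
$D = - \frac{3}{16}$ ($D = \frac{2 \left(-1 - \frac{1}{-4}\right)}{8} = \frac{2 \left(-1 - - \frac{1}{4}\right)}{8} = \frac{2 \left(-1 + \frac{1}{4}\right)}{8} = \frac{2 \left(- \frac{3}{4}\right)}{8} = \frac{1}{8} \left(- \frac{3}{2}\right) = - \frac{3}{16} \approx -0.1875$)
$\sqrt{-17428 + 25 N{\left(j{\left(K,D \right)},-11 \right)}} = \sqrt{-17428 + 25 \sqrt{\left(-5\right)^{2} + \left(-11\right)^{2}}} = \sqrt{-17428 + 25 \sqrt{25 + 121}} = \sqrt{-17428 + 25 \sqrt{146}}$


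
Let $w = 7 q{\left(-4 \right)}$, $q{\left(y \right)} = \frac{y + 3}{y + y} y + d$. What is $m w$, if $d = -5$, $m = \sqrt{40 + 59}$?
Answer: $- \frac{231 \sqrt{11}}{2} \approx -383.07$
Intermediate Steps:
$m = 3 \sqrt{11}$ ($m = \sqrt{99} = 3 \sqrt{11} \approx 9.9499$)
$q{\left(y \right)} = - \frac{7}{2} + \frac{y}{2}$ ($q{\left(y \right)} = \frac{y + 3}{y + y} y - 5 = \frac{3 + y}{2 y} y - 5 = \left(\frac{3}{2} + \frac{y}{2}\right) - 5 = - \frac{7}{2} + \frac{y}{2}$)
$w = - \frac{77}{2}$ ($w = 7 \left(- \frac{7}{2} + \frac{1}{2} \left(-4\right)\right) = 7 \left(- \frac{7}{2} - 2\right) = 7 \left(- \frac{11}{2}\right) = - \frac{77}{2} \approx -38.5$)
$m w = 3 \sqrt{11} \left(- \frac{77}{2}\right) = - \frac{231 \sqrt{11}}{2}$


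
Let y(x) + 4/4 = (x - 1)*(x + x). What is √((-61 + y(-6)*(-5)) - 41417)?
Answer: I*√41893 ≈ 204.68*I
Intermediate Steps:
y(x) = -1 + 2*x*(-1 + x) (y(x) = -1 + (x - 1)*(x + x) = -1 + (-1 + x)*(2*x) = -1 + 2*x*(-1 + x))
√((-61 + y(-6)*(-5)) - 41417) = √((-61 + (-1 - 2*(-6) + 2*(-6)²)*(-5)) - 41417) = √((-61 + (-1 + 12 + 2*36)*(-5)) - 41417) = √((-61 + (-1 + 12 + 72)*(-5)) - 41417) = √((-61 + 83*(-5)) - 41417) = √((-61 - 415) - 41417) = √(-476 - 41417) = √(-41893) = I*√41893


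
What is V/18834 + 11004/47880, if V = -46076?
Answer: -3966011/1789230 ≈ -2.2166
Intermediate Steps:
V/18834 + 11004/47880 = -46076/18834 + 11004/47880 = -46076*1/18834 + 11004*(1/47880) = -23038/9417 + 131/570 = -3966011/1789230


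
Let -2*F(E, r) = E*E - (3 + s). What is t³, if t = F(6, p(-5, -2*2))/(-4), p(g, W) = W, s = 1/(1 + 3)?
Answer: 2248091/32768 ≈ 68.606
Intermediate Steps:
s = ¼ (s = 1/4 = ¼ ≈ 0.25000)
F(E, r) = 13/8 - E²/2 (F(E, r) = -(E*E - (3 + ¼))/2 = -(E² - 1*13/4)/2 = -(E² - 13/4)/2 = -(-13/4 + E²)/2 = 13/8 - E²/2)
t = 131/32 (t = (13/8 - ½*6²)/(-4) = (13/8 - ½*36)*(-¼) = (13/8 - 18)*(-¼) = -131/8*(-¼) = 131/32 ≈ 4.0938)
t³ = (131/32)³ = 2248091/32768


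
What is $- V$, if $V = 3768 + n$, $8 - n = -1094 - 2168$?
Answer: $-7038$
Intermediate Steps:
$n = 3270$ ($n = 8 - \left(-1094 - 2168\right) = 8 - -3262 = 8 + 3262 = 3270$)
$V = 7038$ ($V = 3768 + 3270 = 7038$)
$- V = \left(-1\right) 7038 = -7038$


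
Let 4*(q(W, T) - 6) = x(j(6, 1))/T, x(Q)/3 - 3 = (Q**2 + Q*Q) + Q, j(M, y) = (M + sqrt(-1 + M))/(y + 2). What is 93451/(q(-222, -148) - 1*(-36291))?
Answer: 534945767959236/207776142429269 + 1120290588*sqrt(5)/1038880712146345 ≈ 2.5746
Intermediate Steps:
j(M, y) = (M + sqrt(-1 + M))/(2 + y)
x(Q) = 9 + 3*Q + 6*Q**2 (x(Q) = 9 + 3*((Q**2 + Q*Q) + Q) = 9 + 3*((Q**2 + Q**2) + Q) = 9 + 3*(2*Q**2 + Q) = 9 + 3*(Q + 2*Q**2) = 9 + (3*Q + 6*Q**2) = 9 + 3*Q + 6*Q**2)
q(W, T) = 6 + (15 + sqrt(5) + 6*(2 + sqrt(5)/3)**2)/(4*T) (q(W, T) = 6 + ((9 + 3*((6 + sqrt(-1 + 6))/(2 + 1)) + 6*((6 + sqrt(-1 + 6))/(2 + 1))**2)/T)/4 = 6 + ((9 + 3*((6 + sqrt(5))/3) + 6*((6 + sqrt(5))/3)**2)/T)/4 = 6 + ((9 + 3*(2 + sqrt(5)/3) + 6*(2 + sqrt(5)/3)**2)/T)/4 = 6 + ((9 + (6 + sqrt(5)) + 6*(2 + sqrt(5)/3)**2)/T)/4 = 6 + ((15 + sqrt(5) + 6*(2 + sqrt(5)/3)**2)/T)/4 = 6 + (15 + sqrt(5) + 6*(2 + sqrt(5)/3)**2)/(4*T))
93451/(q(-222, -148) - 1*(-36291)) = 93451/((1/12)*(127 + 27*sqrt(5) + 72*(-148))/(-148) - 1*(-36291)) = 93451/((1/12)*(-1/148)*(127 + 27*sqrt(5) - 10656) + 36291) = 93451/((1/12)*(-1/148)*(-10529 + 27*sqrt(5)) + 36291) = 93451/((10529/1776 - 9*sqrt(5)/592) + 36291) = 93451/(64463345/1776 - 9*sqrt(5)/592)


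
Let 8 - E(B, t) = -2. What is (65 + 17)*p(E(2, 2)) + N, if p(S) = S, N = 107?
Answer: 927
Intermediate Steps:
E(B, t) = 10 (E(B, t) = 8 - 1*(-2) = 8 + 2 = 10)
(65 + 17)*p(E(2, 2)) + N = (65 + 17)*10 + 107 = 82*10 + 107 = 820 + 107 = 927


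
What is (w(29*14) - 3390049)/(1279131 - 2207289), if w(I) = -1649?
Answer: 565283/154693 ≈ 3.6542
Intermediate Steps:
(w(29*14) - 3390049)/(1279131 - 2207289) = (-1649 - 3390049)/(1279131 - 2207289) = -3391698/(-928158) = -3391698*(-1/928158) = 565283/154693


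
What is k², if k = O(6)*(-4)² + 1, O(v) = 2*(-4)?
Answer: 16129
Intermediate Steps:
O(v) = -8
k = -127 (k = -8*(-4)² + 1 = -8*16 + 1 = -128 + 1 = -127)
k² = (-127)² = 16129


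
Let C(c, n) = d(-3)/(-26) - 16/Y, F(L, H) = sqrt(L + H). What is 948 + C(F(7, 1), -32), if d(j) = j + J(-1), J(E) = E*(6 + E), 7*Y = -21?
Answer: 37192/39 ≈ 953.64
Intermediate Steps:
Y = -3 (Y = (1/7)*(-21) = -3)
F(L, H) = sqrt(H + L)
d(j) = -5 + j (d(j) = j - (6 - 1) = j - 1*5 = j - 5 = -5 + j)
C(c, n) = 220/39 (C(c, n) = (-5 - 3)/(-26) - 16/(-3) = -8*(-1/26) - 16*(-1/3) = 4/13 + 16/3 = 220/39)
948 + C(F(7, 1), -32) = 948 + 220/39 = 37192/39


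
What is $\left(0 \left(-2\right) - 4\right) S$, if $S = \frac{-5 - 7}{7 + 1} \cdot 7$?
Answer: $42$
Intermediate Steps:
$S = - \frac{21}{2}$ ($S = - \frac{12}{8} \cdot 7 = \left(-12\right) \frac{1}{8} \cdot 7 = \left(- \frac{3}{2}\right) 7 = - \frac{21}{2} \approx -10.5$)
$\left(0 \left(-2\right) - 4\right) S = \left(0 \left(-2\right) - 4\right) \left(- \frac{21}{2}\right) = \left(0 - 4\right) \left(- \frac{21}{2}\right) = \left(-4\right) \left(- \frac{21}{2}\right) = 42$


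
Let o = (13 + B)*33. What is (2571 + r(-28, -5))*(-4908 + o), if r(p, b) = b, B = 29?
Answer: -9037452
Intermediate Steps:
o = 1386 (o = (13 + 29)*33 = 42*33 = 1386)
(2571 + r(-28, -5))*(-4908 + o) = (2571 - 5)*(-4908 + 1386) = 2566*(-3522) = -9037452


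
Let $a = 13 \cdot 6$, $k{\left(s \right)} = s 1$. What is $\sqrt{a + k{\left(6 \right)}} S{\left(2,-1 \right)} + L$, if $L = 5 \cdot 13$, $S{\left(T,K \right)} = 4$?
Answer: $65 + 8 \sqrt{21} \approx 101.66$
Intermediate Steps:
$k{\left(s \right)} = s$
$a = 78$
$L = 65$
$\sqrt{a + k{\left(6 \right)}} S{\left(2,-1 \right)} + L = \sqrt{78 + 6} \cdot 4 + 65 = \sqrt{84} \cdot 4 + 65 = 2 \sqrt{21} \cdot 4 + 65 = 8 \sqrt{21} + 65 = 65 + 8 \sqrt{21}$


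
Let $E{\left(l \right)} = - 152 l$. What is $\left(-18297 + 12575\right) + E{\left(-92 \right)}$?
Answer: $8262$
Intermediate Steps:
$\left(-18297 + 12575\right) + E{\left(-92 \right)} = \left(-18297 + 12575\right) - -13984 = -5722 + 13984 = 8262$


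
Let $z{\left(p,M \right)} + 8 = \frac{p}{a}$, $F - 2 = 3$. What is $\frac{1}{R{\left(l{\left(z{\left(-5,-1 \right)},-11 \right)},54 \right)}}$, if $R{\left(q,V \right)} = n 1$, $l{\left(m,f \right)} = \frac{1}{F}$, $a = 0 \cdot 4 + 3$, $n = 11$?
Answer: $\frac{1}{11} \approx 0.090909$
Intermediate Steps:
$F = 5$ ($F = 2 + 3 = 5$)
$a = 3$ ($a = 0 + 3 = 3$)
$z{\left(p,M \right)} = -8 + \frac{p}{3}$
$l{\left(m,f \right)} = \frac{1}{5}$
$R{\left(q,V \right)} = 11$ ($R{\left(q,V \right)} = 11 \cdot 1 = 11$)
$\frac{1}{R{\left(l{\left(z{\left(-5,-1 \right)},-11 \right)},54 \right)}} = \frac{1}{11}$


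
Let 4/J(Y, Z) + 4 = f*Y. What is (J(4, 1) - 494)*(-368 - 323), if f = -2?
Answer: 1024753/3 ≈ 3.4158e+5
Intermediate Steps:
J(Y, Z) = 4/(-4 - 2*Y)
(J(4, 1) - 494)*(-368 - 323) = (2/(-2 - 1*4) - 494)*(-368 - 323) = (2/(-2 - 4) - 494)*(-691) = (2/(-6) - 494)*(-691) = (2*(-⅙) - 494)*(-691) = (-⅓ - 494)*(-691) = -1483/3*(-691) = 1024753/3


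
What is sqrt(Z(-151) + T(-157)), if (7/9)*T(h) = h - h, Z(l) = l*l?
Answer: 151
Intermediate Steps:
Z(l) = l**2
T(h) = 0 (T(h) = 9*(h - h)/7 = (9/7)*0 = 0)
sqrt(Z(-151) + T(-157)) = sqrt((-151)**2 + 0) = sqrt(22801 + 0) = sqrt(22801) = 151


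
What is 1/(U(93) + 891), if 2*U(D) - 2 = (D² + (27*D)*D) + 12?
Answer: 1/121984 ≈ 8.1978e-6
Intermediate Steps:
U(D) = 7 + 14*D² (U(D) = 1 + ((D² + (27*D)*D) + 12)/2 = 1 + ((D² + 27*D²) + 12)/2 = 1 + (28*D² + 12)/2 = 1 + (12 + 28*D²)/2 = 1 + (6 + 14*D²) = 7 + 14*D²)
1/(U(93) + 891) = 1/((7 + 14*93²) + 891) = 1/((7 + 14*8649) + 891) = 1/((7 + 121086) + 891) = 1/(121093 + 891) = 1/121984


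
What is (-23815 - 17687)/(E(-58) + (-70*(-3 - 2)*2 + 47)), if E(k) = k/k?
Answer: -20751/374 ≈ -55.484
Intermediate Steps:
E(k) = 1
(-23815 - 17687)/(E(-58) + (-70*(-3 - 2)*2 + 47)) = (-23815 - 17687)/(1 + (-70*(-3 - 2)*2 + 47)) = -41502/(1 + (-(-350)*2 + 47)) = -41502/(1 + (-70*(-10) + 47)) = -41502/(1 + (700 + 47)) = -41502/(1 + 747) = -41502/748 = -41502*1/748 = -20751/374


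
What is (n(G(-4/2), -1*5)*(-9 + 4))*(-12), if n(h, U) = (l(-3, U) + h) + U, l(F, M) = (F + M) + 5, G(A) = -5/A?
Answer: -330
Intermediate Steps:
l(F, M) = 5 + F + M
n(h, U) = 2 + h + 2*U (n(h, U) = ((5 - 3 + U) + h) + U = ((2 + U) + h) + U = (2 + U + h) + U = 2 + h + 2*U)
(n(G(-4/2), -1*5)*(-9 + 4))*(-12) = ((2 - 5/((-4/2)) + 2*(-1*5))*(-9 + 4))*(-12) = ((2 - 5/((-4*½)) + 2*(-5))*(-5))*(-12) = ((2 - 5/(-2) - 10)*(-5))*(-12) = ((2 - 5*(-½) - 10)*(-5))*(-12) = ((2 + 5/2 - 10)*(-5))*(-12) = -11/2*(-5)*(-12) = (55/2)*(-12) = -330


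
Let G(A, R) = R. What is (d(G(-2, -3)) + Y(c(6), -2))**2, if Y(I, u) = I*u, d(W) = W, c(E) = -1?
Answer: 1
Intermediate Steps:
(d(G(-2, -3)) + Y(c(6), -2))**2 = (-3 - 1*(-2))**2 = (-3 + 2)**2 = (-1)**2 = 1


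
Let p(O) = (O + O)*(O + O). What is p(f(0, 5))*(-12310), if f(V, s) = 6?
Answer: -1772640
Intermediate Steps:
p(O) = 4*O**2 (p(O) = (2*O)*(2*O) = 4*O**2)
p(f(0, 5))*(-12310) = (4*6**2)*(-12310) = (4*36)*(-12310) = 144*(-12310) = -1772640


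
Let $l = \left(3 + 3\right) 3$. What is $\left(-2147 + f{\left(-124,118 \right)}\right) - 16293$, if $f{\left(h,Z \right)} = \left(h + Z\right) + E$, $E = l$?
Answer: $-18428$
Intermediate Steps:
$l = 18$ ($l = 6 \cdot 3 = 18$)
$E = 18$
$f{\left(h,Z \right)} = 18 + Z + h$ ($f{\left(h,Z \right)} = \left(h + Z\right) + 18 = \left(Z + h\right) + 18 = 18 + Z + h$)
$\left(-2147 + f{\left(-124,118 \right)}\right) - 16293 = \left(-2147 + \left(18 + 118 - 124\right)\right) - 16293 = \left(-2147 + 12\right) - 16293 = -2135 - 16293 = -18428$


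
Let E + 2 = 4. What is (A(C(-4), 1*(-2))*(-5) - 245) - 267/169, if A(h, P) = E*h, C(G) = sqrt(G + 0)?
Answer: -41672/169 - 20*I ≈ -246.58 - 20.0*I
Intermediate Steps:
E = 2 (E = -2 + 4 = 2)
C(G) = sqrt(G)
A(h, P) = 2*h
(A(C(-4), 1*(-2))*(-5) - 245) - 267/169 = ((2*sqrt(-4))*(-5) - 245) - 267/169 = ((2*(2*I))*(-5) - 245) - 267*1/169 = ((4*I)*(-5) - 245) - 267/169 = (-20*I - 245) - 267/169 = (-245 - 20*I) - 267/169 = -41672/169 - 20*I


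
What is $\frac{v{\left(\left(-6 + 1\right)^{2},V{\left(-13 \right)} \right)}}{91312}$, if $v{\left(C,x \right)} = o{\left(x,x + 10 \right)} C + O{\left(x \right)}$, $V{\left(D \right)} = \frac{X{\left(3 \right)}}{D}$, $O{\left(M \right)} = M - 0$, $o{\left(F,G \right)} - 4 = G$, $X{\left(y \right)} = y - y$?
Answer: $\frac{175}{45656} \approx 0.003833$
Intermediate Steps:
$X{\left(y \right)} = 0$
$o{\left(F,G \right)} = 4 + G$
$O{\left(M \right)} = M$ ($O{\left(M \right)} = M + 0 = M$)
$V{\left(D \right)} = 0$ ($V{\left(D \right)} = \frac{0}{D} = 0$)
$v{\left(C,x \right)} = x + C \left(14 + x\right)$ ($v{\left(C,x \right)} = \left(4 + \left(x + 10\right)\right) C + x = \left(4 + \left(10 + x\right)\right) C + x = \left(14 + x\right) C + x = C \left(14 + x\right) + x = x + C \left(14 + x\right)$)
$\frac{v{\left(\left(-6 + 1\right)^{2},V{\left(-13 \right)} \right)}}{91312} = \frac{0 + \left(-6 + 1\right)^{2} \left(14 + 0\right)}{91312} = \left(0 + \left(-5\right)^{2} \cdot 14\right) \frac{1}{91312} = \left(0 + 25 \cdot 14\right) \frac{1}{91312} = \left(0 + 350\right) \frac{1}{91312} = 350 \cdot \frac{1}{91312} = \frac{175}{45656}$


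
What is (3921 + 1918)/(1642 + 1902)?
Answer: 5839/3544 ≈ 1.6476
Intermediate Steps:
(3921 + 1918)/(1642 + 1902) = 5839/3544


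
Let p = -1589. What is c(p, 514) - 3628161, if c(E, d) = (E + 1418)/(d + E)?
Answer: -3900272904/1075 ≈ -3.6282e+6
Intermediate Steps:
c(E, d) = (1418 + E)/(E + d)
c(p, 514) - 3628161 = (1418 - 1589)/(-1589 + 514) - 3628161 = -171/(-1075) - 3628161 = -1/1075*(-171) - 3628161 = 171/1075 - 3628161 = -3900272904/1075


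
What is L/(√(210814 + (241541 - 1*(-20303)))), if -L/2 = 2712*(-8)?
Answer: 21696*√472658/236329 ≈ 63.116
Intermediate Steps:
L = 43392 (L = -5424*(-8) = -2*(-21696) = 43392)
L/(√(210814 + (241541 - 1*(-20303)))) = 43392/(√(210814 + (241541 - 1*(-20303)))) = 43392/(√(210814 + (241541 + 20303))) = 43392/(√(210814 + 261844)) = 43392/(√472658) = 43392*(√472658/472658) = 21696*√472658/236329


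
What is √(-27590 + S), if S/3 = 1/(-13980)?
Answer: 3*I*√16642594685/2330 ≈ 166.1*I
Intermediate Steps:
S = -1/4660 (S = 3/(-13980) = 3*(-1/13980) = -1/4660 ≈ -0.00021459)
√(-27590 + S) = √(-27590 - 1/4660) = √(-128569401/4660) = 3*I*√16642594685/2330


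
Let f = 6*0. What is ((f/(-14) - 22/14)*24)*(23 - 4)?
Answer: -5016/7 ≈ -716.57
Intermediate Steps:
f = 0
((f/(-14) - 22/14)*24)*(23 - 4) = ((0/(-14) - 22/14)*24)*(23 - 4) = ((0*(-1/14) - 22*1/14)*24)*19 = ((0 - 11/7)*24)*19 = -11/7*24*19 = -264/7*19 = -5016/7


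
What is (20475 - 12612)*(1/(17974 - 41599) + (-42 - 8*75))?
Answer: -39753364871/7875 ≈ -5.0480e+6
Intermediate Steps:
(20475 - 12612)*(1/(17974 - 41599) + (-42 - 8*75)) = 7863*(1/(-23625) + (-42 - 600)) = 7863*(-1/23625 - 642) = 7863*(-15167251/23625) = -39753364871/7875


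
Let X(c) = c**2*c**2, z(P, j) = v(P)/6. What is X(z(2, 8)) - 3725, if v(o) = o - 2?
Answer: -3725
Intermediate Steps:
v(o) = -2 + o
z(P, j) = -1/3 + P/6 (z(P, j) = (-2 + P)/6 = (-2 + P)*(1/6) = -1/3 + P/6)
X(c) = c**4
X(z(2, 8)) - 3725 = (-1/3 + (1/6)*2)**4 - 3725 = (-1/3 + 1/3)**4 - 3725 = 0**4 - 3725 = 0 - 3725 = -3725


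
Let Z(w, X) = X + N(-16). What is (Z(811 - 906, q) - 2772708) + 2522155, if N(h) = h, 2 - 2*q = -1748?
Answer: -249694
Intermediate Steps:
q = 875 (q = 1 - 1/2*(-1748) = 1 + 874 = 875)
Z(w, X) = -16 + X (Z(w, X) = X - 16 = -16 + X)
(Z(811 - 906, q) - 2772708) + 2522155 = ((-16 + 875) - 2772708) + 2522155 = (859 - 2772708) + 2522155 = -2771849 + 2522155 = -249694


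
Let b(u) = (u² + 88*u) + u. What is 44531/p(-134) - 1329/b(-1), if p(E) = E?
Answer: -1870321/5896 ≈ -317.22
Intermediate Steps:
b(u) = u² + 89*u
44531/p(-134) - 1329/b(-1) = 44531/(-134) - 1329*(-1/(89 - 1)) = 44531*(-1/134) - 1329/((-1*88)) = -44531/134 - 1329/(-88) = -44531/134 - 1329*(-1/88) = -44531/134 + 1329/88 = -1870321/5896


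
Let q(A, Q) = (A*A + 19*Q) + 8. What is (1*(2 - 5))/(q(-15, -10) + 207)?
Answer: -3/250 ≈ -0.012000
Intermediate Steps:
q(A, Q) = 8 + A² + 19*Q (q(A, Q) = (A² + 19*Q) + 8 = 8 + A² + 19*Q)
(1*(2 - 5))/(q(-15, -10) + 207) = (1*(2 - 5))/((8 + (-15)² + 19*(-10)) + 207) = (1*(-3))/((8 + 225 - 190) + 207) = -3/(43 + 207) = -3/250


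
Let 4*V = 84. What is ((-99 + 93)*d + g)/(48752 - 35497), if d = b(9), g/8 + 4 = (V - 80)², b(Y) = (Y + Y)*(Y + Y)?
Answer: 2352/1205 ≈ 1.9519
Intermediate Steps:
V = 21 (V = (¼)*84 = 21)
b(Y) = 4*Y² (b(Y) = (2*Y)*(2*Y) = 4*Y²)
g = 27816 (g = -32 + 8*(21 - 80)² = -32 + 8*(-59)² = -32 + 8*3481 = -32 + 27848 = 27816)
d = 324 (d = 4*9² = 4*81 = 324)
((-99 + 93)*d + g)/(48752 - 35497) = ((-99 + 93)*324 + 27816)/(48752 - 35497) = (-6*324 + 27816)/13255 = (-1944 + 27816)*(1/13255) = 25872*(1/13255) = 2352/1205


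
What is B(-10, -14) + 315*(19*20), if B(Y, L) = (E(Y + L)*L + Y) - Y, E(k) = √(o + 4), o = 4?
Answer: 119700 - 28*√2 ≈ 1.1966e+5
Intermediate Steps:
E(k) = 2*√2 (E(k) = √(4 + 4) = √8 = 2*√2)
B(Y, L) = 2*L*√2 (B(Y, L) = ((2*√2)*L + Y) - Y = (2*L*√2 + Y) - Y = (Y + 2*L*√2) - Y = 2*L*√2)
B(-10, -14) + 315*(19*20) = 2*(-14)*√2 + 315*(19*20) = -28*√2 + 315*380 = -28*√2 + 119700 = 119700 - 28*√2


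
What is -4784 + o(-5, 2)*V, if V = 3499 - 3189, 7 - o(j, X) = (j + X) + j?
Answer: -134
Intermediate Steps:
o(j, X) = 7 - X - 2*j (o(j, X) = 7 - ((j + X) + j) = 7 - ((X + j) + j) = 7 - (X + 2*j) = 7 + (-X - 2*j) = 7 - X - 2*j)
V = 310
-4784 + o(-5, 2)*V = -4784 + (7 - 1*2 - 2*(-5))*310 = -4784 + (7 - 2 + 10)*310 = -4784 + 15*310 = -4784 + 4650 = -134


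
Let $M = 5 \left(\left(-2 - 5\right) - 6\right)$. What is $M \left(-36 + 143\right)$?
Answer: $-6955$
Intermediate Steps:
$M = -65$ ($M = 5 \left(\left(-2 - 5\right) - 6\right) = 5 \left(-7 - 6\right) = 5 \left(-13\right) = -65$)
$M \left(-36 + 143\right) = - 65 \left(-36 + 143\right) = \left(-65\right) 107 = -6955$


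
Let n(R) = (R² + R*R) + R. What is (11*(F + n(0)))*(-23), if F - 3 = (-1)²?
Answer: -1012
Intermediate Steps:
F = 4 (F = 3 + (-1)² = 3 + 1 = 4)
n(R) = R + 2*R² (n(R) = (R² + R²) + R = 2*R² + R = R + 2*R²)
(11*(F + n(0)))*(-23) = (11*(4 + 0*(1 + 2*0)))*(-23) = (11*(4 + 0*(1 + 0)))*(-23) = (11*(4 + 0*1))*(-23) = (11*(4 + 0))*(-23) = (11*4)*(-23) = 44*(-23) = -1012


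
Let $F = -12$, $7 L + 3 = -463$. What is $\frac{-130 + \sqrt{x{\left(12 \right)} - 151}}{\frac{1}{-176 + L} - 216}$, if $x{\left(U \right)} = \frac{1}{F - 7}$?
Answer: $\frac{44148}{73355} - \frac{1698 i \sqrt{54530}}{6968725} \approx 0.60184 - 0.056899 i$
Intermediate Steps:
$L = - \frac{466}{7}$ ($L = - \frac{3}{7} + \frac{1}{7} \left(-463\right) = - \frac{3}{7} - \frac{463}{7} = - \frac{466}{7} \approx -66.571$)
$x{\left(U \right)} = - \frac{1}{19}$ ($x{\left(U \right)} = \frac{1}{-12 - 7} = \frac{1}{-19} = - \frac{1}{19}$)
$\frac{-130 + \sqrt{x{\left(12 \right)} - 151}}{\frac{1}{-176 + L} - 216} = \frac{-130 + \sqrt{- \frac{1}{19} - 151}}{\frac{1}{-176 - \frac{466}{7}} - 216} = \frac{-130 + \sqrt{- \frac{2870}{19}}}{\frac{1}{- \frac{1698}{7}} - 216} = \frac{-130 + \frac{i \sqrt{54530}}{19}}{- \frac{7}{1698} - 216} = \frac{-130 + \frac{i \sqrt{54530}}{19}}{- \frac{366775}{1698}} = \left(-130 + \frac{i \sqrt{54530}}{19}\right) \left(- \frac{1698}{366775}\right) = \frac{44148}{73355} - \frac{1698 i \sqrt{54530}}{6968725}$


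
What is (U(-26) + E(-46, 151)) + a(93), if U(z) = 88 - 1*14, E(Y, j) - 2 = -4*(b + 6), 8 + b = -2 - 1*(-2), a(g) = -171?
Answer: -87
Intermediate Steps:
b = -8 (b = -8 + (-2 - 1*(-2)) = -8 + (-2 + 2) = -8 + 0 = -8)
E(Y, j) = 10 (E(Y, j) = 2 - 4*(-8 + 6) = 2 - 4*(-2) = 2 + 8 = 10)
U(z) = 74 (U(z) = 88 - 14 = 74)
(U(-26) + E(-46, 151)) + a(93) = (74 + 10) - 171 = 84 - 171 = -87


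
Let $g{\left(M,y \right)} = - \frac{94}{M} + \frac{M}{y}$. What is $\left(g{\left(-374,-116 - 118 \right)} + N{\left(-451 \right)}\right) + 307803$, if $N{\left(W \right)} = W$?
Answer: $\frac{6724594876}{21879} \approx 3.0735 \cdot 10^{5}$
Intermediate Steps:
$\left(g{\left(-374,-116 - 118 \right)} + N{\left(-451 \right)}\right) + 307803 = \left(\left(- \frac{94}{-374} - \frac{374}{-116 - 118}\right) - 451\right) + 307803 = \left(\left(\left(-94\right) \left(- \frac{1}{374}\right) - \frac{374}{-116 - 118}\right) - 451\right) + 307803 = \left(\left(\frac{47}{187} - \frac{374}{-234}\right) - 451\right) + 307803 = \left(\left(\frac{47}{187} - - \frac{187}{117}\right) - 451\right) + 307803 = \left(\left(\frac{47}{187} + \frac{187}{117}\right) - 451\right) + 307803 = \left(\frac{40468}{21879} - 451\right) + 307803 = - \frac{9826961}{21879} + 307803 = \frac{6724594876}{21879}$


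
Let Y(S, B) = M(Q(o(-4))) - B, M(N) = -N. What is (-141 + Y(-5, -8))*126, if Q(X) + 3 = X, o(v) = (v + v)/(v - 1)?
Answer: -82908/5 ≈ -16582.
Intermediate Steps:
o(v) = 2*v/(-1 + v) (o(v) = (2*v)/(-1 + v) = 2*v/(-1 + v))
Q(X) = -3 + X
Y(S, B) = 7/5 - B (Y(S, B) = -(-3 + 2*(-4)/(-1 - 4)) - B = -(-3 + 2*(-4)/(-5)) - B = -(-3 + 2*(-4)*(-⅕)) - B = -(-3 + 8/5) - B = -1*(-7/5) - B = 7/5 - B)
(-141 + Y(-5, -8))*126 = (-141 + (7/5 - 1*(-8)))*126 = (-141 + (7/5 + 8))*126 = (-141 + 47/5)*126 = -658/5*126 = -82908/5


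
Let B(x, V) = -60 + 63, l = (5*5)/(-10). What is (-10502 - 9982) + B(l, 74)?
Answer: -20481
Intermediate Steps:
l = -5/2 (l = 25*(-⅒) = -5/2 ≈ -2.5000)
B(x, V) = 3
(-10502 - 9982) + B(l, 74) = (-10502 - 9982) + 3 = -20484 + 3 = -20481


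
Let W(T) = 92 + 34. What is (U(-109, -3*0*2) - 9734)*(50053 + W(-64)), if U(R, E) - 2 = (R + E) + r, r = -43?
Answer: -495969236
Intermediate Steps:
U(R, E) = -41 + E + R (U(R, E) = 2 + ((R + E) - 43) = 2 + ((E + R) - 43) = 2 + (-43 + E + R) = -41 + E + R)
W(T) = 126
(U(-109, -3*0*2) - 9734)*(50053 + W(-64)) = ((-41 - 3*0*2 - 109) - 9734)*(50053 + 126) = ((-41 + 0*2 - 109) - 9734)*50179 = ((-41 + 0 - 109) - 9734)*50179 = (-150 - 9734)*50179 = -9884*50179 = -495969236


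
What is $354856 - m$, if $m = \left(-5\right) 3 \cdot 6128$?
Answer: $446776$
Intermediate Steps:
$m = -91920$ ($m = \left(-15\right) 6128 = -91920$)
$354856 - m = 354856 - -91920 = 354856 + 91920 = 446776$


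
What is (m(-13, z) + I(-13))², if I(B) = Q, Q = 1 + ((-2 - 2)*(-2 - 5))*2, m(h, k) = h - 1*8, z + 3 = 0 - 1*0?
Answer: 1296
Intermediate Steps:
z = -3 (z = -3 + (0 - 1*0) = -3 + (0 + 0) = -3 + 0 = -3)
m(h, k) = -8 + h (m(h, k) = h - 8 = -8 + h)
Q = 57 (Q = 1 - 4*(-7)*2 = 1 + 28*2 = 1 + 56 = 57)
I(B) = 57
(m(-13, z) + I(-13))² = ((-8 - 13) + 57)² = (-21 + 57)² = 36² = 1296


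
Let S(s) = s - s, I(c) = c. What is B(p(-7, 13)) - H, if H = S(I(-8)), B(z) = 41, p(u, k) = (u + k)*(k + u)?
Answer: 41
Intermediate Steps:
p(u, k) = (k + u)**2 (p(u, k) = (k + u)*(k + u) = (k + u)**2)
S(s) = 0
H = 0
B(p(-7, 13)) - H = 41 - 1*0 = 41 + 0 = 41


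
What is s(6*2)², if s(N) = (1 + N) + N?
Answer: 625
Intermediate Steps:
s(N) = 1 + 2*N
s(6*2)² = (1 + 2*(6*2))² = (1 + 2*12)² = (1 + 24)² = 25² = 625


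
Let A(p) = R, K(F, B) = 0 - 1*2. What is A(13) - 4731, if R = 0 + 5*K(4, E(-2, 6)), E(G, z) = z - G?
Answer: -4741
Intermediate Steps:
K(F, B) = -2 (K(F, B) = 0 - 2 = -2)
R = -10 (R = 0 + 5*(-2) = 0 - 10 = -10)
A(p) = -10
A(13) - 4731 = -10 - 4731 = -4741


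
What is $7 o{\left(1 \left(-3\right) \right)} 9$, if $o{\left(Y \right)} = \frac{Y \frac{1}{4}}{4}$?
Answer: $- \frac{189}{16} \approx -11.813$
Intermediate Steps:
$o{\left(Y \right)} = \frac{Y}{16}$ ($o{\left(Y \right)} = Y \frac{1}{4} \cdot \frac{1}{4} = \frac{Y}{4} \cdot \frac{1}{4} = \frac{Y}{16}$)
$7 o{\left(1 \left(-3\right) \right)} 9 = 7 \frac{1 \left(-3\right)}{16} \cdot 9 = 7 \cdot \frac{1}{16} \left(-3\right) 9 = 7 \left(- \frac{3}{16}\right) 9 = \left(- \frac{21}{16}\right) 9 = - \frac{189}{16}$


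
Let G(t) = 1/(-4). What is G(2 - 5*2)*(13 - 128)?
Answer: 115/4 ≈ 28.750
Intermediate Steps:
G(t) = -¼
G(2 - 5*2)*(13 - 128) = -(13 - 128)/4 = -¼*(-115) = 115/4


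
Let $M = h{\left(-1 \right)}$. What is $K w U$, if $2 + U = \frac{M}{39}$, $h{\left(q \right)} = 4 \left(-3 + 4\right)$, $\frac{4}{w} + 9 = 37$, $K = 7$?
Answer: $- \frac{74}{39} \approx -1.8974$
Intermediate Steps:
$w = \frac{1}{7}$ ($w = \frac{4}{-9 + 37} = \frac{4}{28} = 4 \cdot \frac{1}{28} = \frac{1}{7} \approx 0.14286$)
$h{\left(q \right)} = 4$ ($h{\left(q \right)} = 4 \cdot 1 = 4$)
$M = 4$
$U = - \frac{74}{39}$ ($U = -2 + \frac{4}{39} = - \frac{74}{39} \approx -1.8974$)
$K w U = 7 \cdot \frac{1}{7} \left(- \frac{74}{39}\right) = 1 \left(- \frac{74}{39}\right) = - \frac{74}{39}$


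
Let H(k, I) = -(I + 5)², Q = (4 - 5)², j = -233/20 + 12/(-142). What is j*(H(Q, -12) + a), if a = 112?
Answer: -1049769/1420 ≈ -739.27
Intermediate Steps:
j = -16663/1420 (j = -233*1/20 + 12*(-1/142) = -233/20 - 6/71 = -16663/1420 ≈ -11.735)
Q = 1 (Q = (-1)² = 1)
H(k, I) = -(5 + I)²
j*(H(Q, -12) + a) = -16663*(-(5 - 12)² + 112)/1420 = -16663*(-1*(-7)² + 112)/1420 = -16663*(-1*49 + 112)/1420 = -16663*(-49 + 112)/1420 = -16663/1420*63 = -1049769/1420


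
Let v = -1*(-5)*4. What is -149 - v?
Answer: -169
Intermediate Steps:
v = 20 (v = 5*4 = 20)
-149 - v = -149 - 1*20 = -149 - 20 = -169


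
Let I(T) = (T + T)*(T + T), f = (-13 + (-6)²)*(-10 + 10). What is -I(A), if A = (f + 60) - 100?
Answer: -6400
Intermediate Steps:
f = 0 (f = (-13 + 36)*0 = 23*0 = 0)
A = -40 (A = (0 + 60) - 100 = 60 - 100 = -40)
I(T) = 4*T² (I(T) = (2*T)*(2*T) = 4*T²)
-I(A) = -4*(-40)² = -4*1600 = -1*6400 = -6400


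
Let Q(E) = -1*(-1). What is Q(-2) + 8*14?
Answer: 113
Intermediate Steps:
Q(E) = 1
Q(-2) + 8*14 = 1 + 8*14 = 1 + 112 = 113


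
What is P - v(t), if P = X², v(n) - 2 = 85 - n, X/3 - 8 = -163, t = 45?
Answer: 216183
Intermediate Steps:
X = -465 (X = 24 + 3*(-163) = 24 - 489 = -465)
v(n) = 87 - n (v(n) = 2 + (85 - n) = 87 - n)
P = 216225 (P = (-465)² = 216225)
P - v(t) = 216225 - (87 - 1*45) = 216225 - (87 - 45) = 216225 - 1*42 = 216225 - 42 = 216183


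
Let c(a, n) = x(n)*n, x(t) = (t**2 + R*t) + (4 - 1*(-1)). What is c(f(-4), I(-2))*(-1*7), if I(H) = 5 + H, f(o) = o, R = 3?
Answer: -483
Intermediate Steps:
x(t) = 5 + t**2 + 3*t (x(t) = (t**2 + 3*t) + (4 - 1*(-1)) = (t**2 + 3*t) + (4 + 1) = (t**2 + 3*t) + 5 = 5 + t**2 + 3*t)
c(a, n) = n*(5 + n**2 + 3*n) (c(a, n) = (5 + n**2 + 3*n)*n = n*(5 + n**2 + 3*n))
c(f(-4), I(-2))*(-1*7) = ((5 - 2)*(5 + (5 - 2)**2 + 3*(5 - 2)))*(-1*7) = (3*(5 + 3**2 + 3*3))*(-7) = (3*(5 + 9 + 9))*(-7) = (3*23)*(-7) = 69*(-7) = -483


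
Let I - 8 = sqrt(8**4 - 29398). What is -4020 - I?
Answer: -4028 - I*sqrt(25302) ≈ -4028.0 - 159.07*I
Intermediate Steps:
I = 8 + I*sqrt(25302) (I = 8 + sqrt(8**4 - 29398) = 8 + sqrt(4096 - 29398) = 8 + sqrt(-25302) = 8 + I*sqrt(25302) ≈ 8.0 + 159.07*I)
-4020 - I = -4020 - (8 + I*sqrt(25302)) = -4020 + (-8 - I*sqrt(25302)) = -4028 - I*sqrt(25302)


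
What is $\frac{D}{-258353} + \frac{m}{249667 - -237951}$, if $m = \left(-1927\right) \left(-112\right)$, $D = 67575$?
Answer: $\frac{11403995761}{62988786577} \approx 0.18105$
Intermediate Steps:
$m = 215824$
$\frac{D}{-258353} + \frac{m}{249667 - -237951} = \frac{67575}{-258353} + \frac{215824}{249667 - -237951} = 67575 \left(- \frac{1}{258353}\right) + \frac{215824}{249667 + 237951} = - \frac{67575}{258353} + \frac{215824}{487618} = - \frac{67575}{258353} + 215824 \cdot \frac{1}{487618} = - \frac{67575}{258353} + \frac{107912}{243809} = \frac{11403995761}{62988786577}$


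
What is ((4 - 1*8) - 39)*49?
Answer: -2107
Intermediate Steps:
((4 - 1*8) - 39)*49 = ((4 - 8) - 39)*49 = (-4 - 39)*49 = -43*49 = -2107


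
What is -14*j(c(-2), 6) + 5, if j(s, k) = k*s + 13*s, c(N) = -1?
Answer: 271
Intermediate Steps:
j(s, k) = 13*s + k*s
-14*j(c(-2), 6) + 5 = -(-14)*(13 + 6) + 5 = -(-14)*19 + 5 = -14*(-19) + 5 = 266 + 5 = 271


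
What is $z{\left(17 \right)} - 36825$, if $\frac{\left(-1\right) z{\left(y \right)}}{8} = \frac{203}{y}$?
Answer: $- \frac{627649}{17} \approx -36921.0$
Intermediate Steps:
$z{\left(y \right)} = - \frac{1624}{y}$ ($z{\left(y \right)} = - 8 \frac{203}{y} = - \frac{1624}{y}$)
$z{\left(17 \right)} - 36825 = - \frac{1624}{17} - 36825 = - \frac{627649}{17}$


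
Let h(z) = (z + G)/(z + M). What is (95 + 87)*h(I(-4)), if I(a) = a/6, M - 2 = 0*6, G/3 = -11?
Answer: -9191/2 ≈ -4595.5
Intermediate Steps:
G = -33 (G = 3*(-11) = -33)
M = 2 (M = 2 + 0*6 = 2 + 0 = 2)
I(a) = a/6 (I(a) = a*(⅙) = a/6)
h(z) = (-33 + z)/(2 + z) (h(z) = (z - 33)/(z + 2) = (-33 + z)/(2 + z))
(95 + 87)*h(I(-4)) = (95 + 87)*((-33 + (⅙)*(-4))/(2 + (⅙)*(-4))) = 182*((-33 - ⅔)/(2 - ⅔)) = 182*(-101/3/(4/3)) = 182*((¾)*(-101/3)) = 182*(-101/4) = -9191/2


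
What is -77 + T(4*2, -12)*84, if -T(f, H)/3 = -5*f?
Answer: 10003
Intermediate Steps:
T(f, H) = 15*f (T(f, H) = -(-15)*f = 15*f)
-77 + T(4*2, -12)*84 = -77 + (15*(4*2))*84 = -77 + (15*8)*84 = -77 + 120*84 = -77 + 10080 = 10003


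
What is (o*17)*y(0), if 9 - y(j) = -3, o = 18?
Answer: 3672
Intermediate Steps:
y(j) = 12 (y(j) = 9 - 1*(-3) = 9 + 3 = 12)
(o*17)*y(0) = (18*17)*12 = 306*12 = 3672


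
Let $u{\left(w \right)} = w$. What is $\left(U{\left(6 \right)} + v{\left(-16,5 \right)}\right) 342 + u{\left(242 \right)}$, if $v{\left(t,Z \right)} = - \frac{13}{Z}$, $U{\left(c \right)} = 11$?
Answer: $\frac{15574}{5} \approx 3114.8$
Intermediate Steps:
$\left(U{\left(6 \right)} + v{\left(-16,5 \right)}\right) 342 + u{\left(242 \right)} = \left(11 - \frac{13}{5}\right) 342 + 242 = \frac{42}{5} \cdot 342 + 242 = \frac{14364}{5} + 242 = \frac{15574}{5}$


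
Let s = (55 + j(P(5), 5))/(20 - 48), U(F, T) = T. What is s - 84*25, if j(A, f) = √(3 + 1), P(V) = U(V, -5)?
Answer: -58857/28 ≈ -2102.0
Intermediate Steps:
P(V) = -5
j(A, f) = 2 (j(A, f) = √4 = 2)
s = -57/28 (s = (55 + 2)/(20 - 48) = 57/(-28) = 57*(-1/28) = -57/28 ≈ -2.0357)
s - 84*25 = -57/28 - 84*25 = -57/28 - 2100 = -58857/28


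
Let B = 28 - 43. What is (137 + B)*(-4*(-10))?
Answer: 4880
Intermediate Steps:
B = -15
(137 + B)*(-4*(-10)) = (137 - 15)*(-4*(-10)) = 122*40 = 4880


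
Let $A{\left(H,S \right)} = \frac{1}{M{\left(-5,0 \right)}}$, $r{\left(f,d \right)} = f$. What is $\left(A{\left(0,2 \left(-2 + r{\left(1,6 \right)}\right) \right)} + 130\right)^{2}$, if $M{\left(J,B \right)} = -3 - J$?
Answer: $\frac{68121}{4} \approx 17030.0$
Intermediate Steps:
$A{\left(H,S \right)} = \frac{1}{2}$ ($A{\left(H,S \right)} = \frac{1}{-3 - -5} = \frac{1}{-3 + 5} = \frac{1}{2}$)
$\left(A{\left(0,2 \left(-2 + r{\left(1,6 \right)}\right) \right)} + 130\right)^{2} = \left(\frac{1}{2} + 130\right)^{2} = \left(\frac{261}{2}\right)^{2} = \frac{68121}{4}$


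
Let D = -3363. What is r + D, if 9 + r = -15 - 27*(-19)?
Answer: -2874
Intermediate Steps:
r = 489 (r = -9 + (-15 - 27*(-19)) = -9 + (-15 + 513) = -9 + 498 = 489)
r + D = 489 - 3363 = -2874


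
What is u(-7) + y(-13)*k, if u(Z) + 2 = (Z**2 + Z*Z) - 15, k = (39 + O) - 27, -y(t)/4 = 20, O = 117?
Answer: -10239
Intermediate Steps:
y(t) = -80 (y(t) = -4*20 = -80)
k = 129 (k = (39 + 117) - 27 = 156 - 27 = 129)
u(Z) = -17 + 2*Z**2 (u(Z) = -2 + ((Z**2 + Z*Z) - 15) = -2 + ((Z**2 + Z**2) - 15) = -2 + (2*Z**2 - 15) = -2 + (-15 + 2*Z**2) = -17 + 2*Z**2)
u(-7) + y(-13)*k = (-17 + 2*(-7)**2) - 80*129 = (-17 + 2*49) - 10320 = (-17 + 98) - 10320 = 81 - 10320 = -10239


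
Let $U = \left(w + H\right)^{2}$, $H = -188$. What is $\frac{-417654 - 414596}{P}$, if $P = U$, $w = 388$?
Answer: $- \frac{3329}{160} \approx -20.806$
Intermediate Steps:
$U = 40000$ ($U = \left(388 - 188\right)^{2} = 200^{2} = 40000$)
$P = 40000$
$\frac{-417654 - 414596}{P} = \frac{-417654 - 414596}{40000} = \left(-832250\right) \frac{1}{40000} = - \frac{3329}{160}$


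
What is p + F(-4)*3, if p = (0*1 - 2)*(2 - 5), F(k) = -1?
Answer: 3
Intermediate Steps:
p = 6 (p = (0 - 2)*(-3) = -2*(-3) = 6)
p + F(-4)*3 = 6 - 1*3 = 6 - 3 = 3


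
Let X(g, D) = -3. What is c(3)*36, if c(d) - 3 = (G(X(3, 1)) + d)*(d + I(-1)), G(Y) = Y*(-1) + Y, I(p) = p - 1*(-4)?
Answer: 756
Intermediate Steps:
I(p) = 4 + p (I(p) = p + 4 = 4 + p)
G(Y) = 0 (G(Y) = -Y + Y = 0)
c(d) = 3 + d*(3 + d) (c(d) = 3 + (0 + d)*(d + (4 - 1)) = 3 + d*(d + 3) = 3 + d*(3 + d))
c(3)*36 = (3 + 3² + 3*3)*36 = (3 + 9 + 9)*36 = 21*36 = 756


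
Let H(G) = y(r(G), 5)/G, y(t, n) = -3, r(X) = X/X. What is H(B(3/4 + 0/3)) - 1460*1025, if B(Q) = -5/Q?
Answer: -29929991/20 ≈ -1.4965e+6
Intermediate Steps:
r(X) = 1
H(G) = -3/G
H(B(3/4 + 0/3)) - 1460*1025 = -3/((-5/(3/4 + 0/3))) - 1460*1025 = -3/((-5/(3*(¼) + 0*(⅓)))) - 1496500 = -3/((-5/(¾ + 0))) - 1496500 = -3/((-5/¾)) - 1496500 = -3/((-5*4/3)) - 1496500 = -3/(-20/3) - 1496500 = -3*(-3/20) - 1496500 = 9/20 - 1496500 = -29929991/20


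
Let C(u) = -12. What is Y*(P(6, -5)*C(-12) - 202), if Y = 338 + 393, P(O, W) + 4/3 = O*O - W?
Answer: -495618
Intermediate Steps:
P(O, W) = -4/3 + O² - W (P(O, W) = -4/3 + (O*O - W) = -4/3 + (O² - W) = -4/3 + O² - W)
Y = 731
Y*(P(6, -5)*C(-12) - 202) = 731*((-4/3 + 6² - 1*(-5))*(-12) - 202) = 731*((-4/3 + 36 + 5)*(-12) - 202) = 731*((119/3)*(-12) - 202) = 731*(-476 - 202) = 731*(-678) = -495618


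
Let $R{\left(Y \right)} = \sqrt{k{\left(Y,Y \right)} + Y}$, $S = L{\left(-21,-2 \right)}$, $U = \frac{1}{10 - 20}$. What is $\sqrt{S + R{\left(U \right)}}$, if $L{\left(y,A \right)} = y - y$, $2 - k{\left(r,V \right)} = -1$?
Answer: $\frac{10^{\frac{3}{4}} \sqrt[4]{29}}{10} \approx 1.305$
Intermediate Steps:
$k{\left(r,V \right)} = 3$ ($k{\left(r,V \right)} = 2 - -1 = 2 + 1 = 3$)
$U = - \frac{1}{10}$ ($U = \frac{1}{-10} = - \frac{1}{10} \approx -0.1$)
$L{\left(y,A \right)} = 0$
$S = 0$
$R{\left(Y \right)} = \sqrt{3 + Y}$
$\sqrt{S + R{\left(U \right)}} = \sqrt{0 + \sqrt{3 - \frac{1}{10}}} = \sqrt{0 + \sqrt{\frac{29}{10}}} = \sqrt{0 + \frac{\sqrt{290}}{10}} = \sqrt{\frac{\sqrt{290}}{10}} = \frac{10^{\frac{3}{4}} \sqrt[4]{29}}{10}$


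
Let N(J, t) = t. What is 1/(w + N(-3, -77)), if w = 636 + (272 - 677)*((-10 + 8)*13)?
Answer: 1/11089 ≈ 9.0179e-5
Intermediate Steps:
w = 11166 (w = 636 - (-810)*13 = 636 - 405*(-26) = 636 + 10530 = 11166)
1/(w + N(-3, -77)) = 1/(11166 - 77) = 1/11089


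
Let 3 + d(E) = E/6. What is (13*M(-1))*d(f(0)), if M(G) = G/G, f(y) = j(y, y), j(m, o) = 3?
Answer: -65/2 ≈ -32.500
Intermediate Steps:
f(y) = 3
M(G) = 1
d(E) = -3 + E/6
(13*M(-1))*d(f(0)) = (13*1)*(-3 + (⅙)*3) = 13*(-3 + ½) = 13*(-5/2) = -65/2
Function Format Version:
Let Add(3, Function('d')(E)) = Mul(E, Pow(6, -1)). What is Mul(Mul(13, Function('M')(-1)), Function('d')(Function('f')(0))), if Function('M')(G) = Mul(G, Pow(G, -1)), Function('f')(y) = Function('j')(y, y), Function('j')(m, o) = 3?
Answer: Rational(-65, 2) ≈ -32.500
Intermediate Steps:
Function('f')(y) = 3
Function('M')(G) = 1
Function('d')(E) = Add(-3, Mul(Rational(1, 6), E)) (Function('d')(E) = Add(-3, Mul(E, Pow(6, -1))) = Add(-3, Mul(E, Rational(1, 6))) = Add(-3, Mul(Rational(1, 6), E)))
Mul(Mul(13, Function('M')(-1)), Function('d')(Function('f')(0))) = Mul(Mul(13, 1), Add(-3, Mul(Rational(1, 6), 3))) = Mul(13, Add(-3, Rational(1, 2))) = Mul(13, Rational(-5, 2)) = Rational(-65, 2)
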